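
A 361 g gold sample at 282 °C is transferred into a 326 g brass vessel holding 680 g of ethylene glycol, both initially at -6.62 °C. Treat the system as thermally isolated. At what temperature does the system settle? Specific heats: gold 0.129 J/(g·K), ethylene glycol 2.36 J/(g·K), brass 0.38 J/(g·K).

Net heat exchanged in the isolated system is zero:
361×0.129×(T − 282) + 680×2.36×(T − (-6.62)) + 326×0.38×(T − (-6.62)) = 0
1775.2 T = 1688.6
T = 1688.6 / 1775.2 = 0.951 °C

T_f ≈ 1.0 °C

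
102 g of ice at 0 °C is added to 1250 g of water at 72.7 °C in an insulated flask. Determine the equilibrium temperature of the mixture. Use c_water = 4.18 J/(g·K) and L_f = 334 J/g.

Energy conservation, ΣQ = 0:
melt ice: 102×334 = 34068
  meltwater 0→T: 102×4.18×T = 426.36 T
  water: 5225(T − 72.7)
5651.4 T = 379858 − 34068 = 345790
T ≈ 61.19 °C. Since T > 0 °C, the all-ice-melts assumption holds.

T_f ≈ 61.2 °C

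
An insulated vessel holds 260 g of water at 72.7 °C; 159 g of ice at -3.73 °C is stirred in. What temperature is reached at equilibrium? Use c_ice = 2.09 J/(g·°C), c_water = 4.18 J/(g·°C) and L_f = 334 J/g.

T_f ≈ 14.1 °C

Taking heat into each body as positive, Σ m c ΔT = 0:
warm ice to 0 °C: 159·2.09·(0 − (-3.73)) = 1239.5
  latent heat to melt: 159·334 = 53106
  meltwater 0→T: 159·4.18·T = 664.62 T
  water: 1086.8(T − 72.7)
1751.4 T = 79010 − 54346 = 24665
T ≈ 14.08 °C (positive, so assuming full melt was valid).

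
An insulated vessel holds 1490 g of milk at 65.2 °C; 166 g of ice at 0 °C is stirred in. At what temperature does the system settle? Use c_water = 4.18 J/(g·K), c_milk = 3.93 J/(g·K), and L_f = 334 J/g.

T_f ≈ 49.8 °C

Net heat exchanged in the isolated system is zero:
latent heat to melt: 166·334 = 55444; meltwater 0→T: 166·4.18·T = 693.88 T; milk cools: 1490·3.93·(T − 65.2) = 5855.7(T − 65.2)
6549.6 T = 381792 − 55444 = 326348
T ≈ 49.83 °C (positive, so assuming full melt was valid).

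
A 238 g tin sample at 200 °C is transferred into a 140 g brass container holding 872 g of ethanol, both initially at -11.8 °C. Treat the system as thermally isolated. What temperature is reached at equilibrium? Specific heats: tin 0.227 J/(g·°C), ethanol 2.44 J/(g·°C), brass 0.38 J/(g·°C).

T_f ≈ -6.7 °C

Energy conservation, ΣQ = 0:
238·0.227·(T − 200) + 872·2.44·(T − (-11.8)) + 140·0.38·(T − (-11.8)) = 0
2234.9 T = -14929
T = -14929 / 2234.9 = -6.68 °C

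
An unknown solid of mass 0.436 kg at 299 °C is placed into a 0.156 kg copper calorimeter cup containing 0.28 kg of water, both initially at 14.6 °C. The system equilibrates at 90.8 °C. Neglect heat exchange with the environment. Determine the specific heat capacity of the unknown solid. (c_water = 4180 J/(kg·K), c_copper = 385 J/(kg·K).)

c ≈ 1030 J/(kg·K)

Setting the total heat transfer to zero:
0.436×c×(90.8 − 299) + 0.28×4180×(90.8 − 14.6) + 0.156×385×(90.8 − 14.6) = 0
-90.78 c = -93761
c = -93761/-90.78 ≈ 1033 J/(kg·K)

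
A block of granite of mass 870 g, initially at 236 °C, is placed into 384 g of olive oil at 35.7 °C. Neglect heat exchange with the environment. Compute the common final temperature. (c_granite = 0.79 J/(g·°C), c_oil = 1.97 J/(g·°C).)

T_f ≈ 131.1 °C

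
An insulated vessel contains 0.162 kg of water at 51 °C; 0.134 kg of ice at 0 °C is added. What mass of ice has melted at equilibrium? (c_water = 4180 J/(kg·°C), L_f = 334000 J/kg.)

m_melted ≈ 0.103 kg

Heat available from the water dropping to 0 °C: 0.162·4180·51 = 34535 J.
Fully melting the ice requires m_ice L_f = 0.134·334000 = 44756 J.
34535 J < 44756 J, so only part of the ice melts and the system sits at 0 °C.
Mass melted = 34535/334000 ≈ 0.1034 kg.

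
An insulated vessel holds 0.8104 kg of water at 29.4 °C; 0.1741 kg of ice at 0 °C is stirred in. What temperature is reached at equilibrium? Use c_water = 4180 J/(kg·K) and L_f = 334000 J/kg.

T_f ≈ 10.1 °C

Setting the total heat transfer to zero:
latent heat to melt: 0.1741×334000 = 58149; warm the meltwater: 727.74 T; water cools: 0.8104×4180×(T − 29.4) = 3387.5(T − 29.4)
4115.2 T = 99592 − 58149 = 41442
T ≈ 10.07 °C — above 0 °C, consistent with complete melting.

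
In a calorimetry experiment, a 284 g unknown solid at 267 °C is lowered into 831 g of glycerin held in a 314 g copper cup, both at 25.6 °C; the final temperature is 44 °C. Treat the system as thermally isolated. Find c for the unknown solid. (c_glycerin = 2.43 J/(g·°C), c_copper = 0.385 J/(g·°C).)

c ≈ 0.622 J/(g·°C)

Conservation of energy gives ΣQ = 0:
284×c×(44 − 267) + 831×2.43×(44 − 25.6) + 314×0.385×(44 − 25.6) = 0
-63332 c = -39380
c = -39380/-63332 ≈ 0.6218 J/(g·°C)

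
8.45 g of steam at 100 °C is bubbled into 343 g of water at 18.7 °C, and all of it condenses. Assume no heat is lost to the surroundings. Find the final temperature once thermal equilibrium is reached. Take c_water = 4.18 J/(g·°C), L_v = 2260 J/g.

Taking heat into each body as positive, Σ m c ΔT = 0:
condense steam: −8.45·2260 = −19097
  condensate cools 100→T: 8.45·4.18·(T − 100) = 35.32(T − 100)
  water warms: 343·4.18·(T − 18.7) = 1433.7(T − 18.7)
1469.1 T = 19097 + 3532.1 + 26811 = 49440
T ≈ 33.65 °C — below 100 °C, confirming all the steam condensed.

T_f ≈ 33.7 °C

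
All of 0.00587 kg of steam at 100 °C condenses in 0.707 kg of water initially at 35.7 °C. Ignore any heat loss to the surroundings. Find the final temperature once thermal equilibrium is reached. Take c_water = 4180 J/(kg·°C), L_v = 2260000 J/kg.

T_f ≈ 40.7 °C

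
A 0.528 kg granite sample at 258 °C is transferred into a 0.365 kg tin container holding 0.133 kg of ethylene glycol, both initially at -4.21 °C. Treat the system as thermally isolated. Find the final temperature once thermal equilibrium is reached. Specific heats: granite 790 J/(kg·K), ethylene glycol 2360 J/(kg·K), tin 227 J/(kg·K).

T_f ≈ 130.2 °C

Taking heat into each body as positive, Σ m c ΔT = 0:
0.528·790·(T − 258) + 0.133·2360·(T − (-4.21)) + 0.365·227·(T − (-4.21)) = 0
417.12(T − 258) + 313.88(T − (-4.21)) + 82.86(T − (-4.21)) = 0
(417.12 + 313.88 + 82.86) T = 417.12·258 + 313.88·(-4.21) + 82.86·(-4.21)
T ≈ 130.18 °C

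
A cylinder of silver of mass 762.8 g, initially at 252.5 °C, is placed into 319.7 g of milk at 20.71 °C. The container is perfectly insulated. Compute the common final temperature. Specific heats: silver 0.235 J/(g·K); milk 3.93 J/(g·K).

T_f ≈ 49.7 °C

Net heat exchanged in the isolated system is zero:
762.8*0.235*(T − 252.5) + 319.7*3.93*(T − 20.71) = 0
179.26(T − 252.5) + 1256.4(T − 20.71) = 0
1435.7 T = 71283
T ≈ 49.65 °C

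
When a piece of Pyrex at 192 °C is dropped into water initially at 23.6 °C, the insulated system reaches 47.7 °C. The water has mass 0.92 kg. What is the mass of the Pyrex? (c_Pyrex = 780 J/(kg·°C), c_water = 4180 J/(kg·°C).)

|Q_Pyrex| = |Q_water|:
m×780×(192 − 47.7) = 0.92×4180×(47.7 − 23.6)
112554 m = 92679  ⇒  m ≈ 0.8234 kg

m ≈ 0.823 kg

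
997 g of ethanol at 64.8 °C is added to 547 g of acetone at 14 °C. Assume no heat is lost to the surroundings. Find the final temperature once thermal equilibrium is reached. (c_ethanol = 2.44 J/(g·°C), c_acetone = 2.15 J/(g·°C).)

T_f ≈ 48.2 °C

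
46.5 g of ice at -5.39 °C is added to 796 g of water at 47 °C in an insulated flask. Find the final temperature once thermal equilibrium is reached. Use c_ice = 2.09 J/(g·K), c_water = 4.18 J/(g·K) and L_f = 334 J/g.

Sum of m c ΔT and latent-heat terms is zero:
ice -5.39→0 °C: 46.5×2.09×5.39 = 523.83; melt ice: 46.5×334 = 15531; warm the meltwater: 194.37 T; water: 3327.3(T − 47)
3521.6 T = 156382 − 16055 = 140327
T ≈ 39.85 °C — above 0 °C, consistent with complete melting.

T_f ≈ 39.8 °C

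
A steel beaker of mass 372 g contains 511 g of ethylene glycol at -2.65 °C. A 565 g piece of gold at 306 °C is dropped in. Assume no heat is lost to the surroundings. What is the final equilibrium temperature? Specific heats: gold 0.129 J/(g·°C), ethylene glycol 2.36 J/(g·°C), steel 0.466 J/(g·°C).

T_f ≈ 12.8 °C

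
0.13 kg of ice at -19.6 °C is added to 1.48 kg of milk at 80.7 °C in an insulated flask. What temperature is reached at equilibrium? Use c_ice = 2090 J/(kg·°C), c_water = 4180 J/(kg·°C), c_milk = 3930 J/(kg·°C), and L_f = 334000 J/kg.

T_f ≈ 66.1 °C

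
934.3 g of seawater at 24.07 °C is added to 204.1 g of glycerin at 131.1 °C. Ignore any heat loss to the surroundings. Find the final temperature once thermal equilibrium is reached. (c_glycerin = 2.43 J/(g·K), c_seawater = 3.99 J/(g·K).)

|Q_glycerin| = |Q_seawater|:
204.1*2.43*(131.1 − T) = 934.3*3.99*(T − 24.07)
495.96(131.1 − T) = 3727.9(T − 24.07)
4223.8 T = 154750  ⇒  T ≈ 36.64 °C

T_f ≈ 36.6 °C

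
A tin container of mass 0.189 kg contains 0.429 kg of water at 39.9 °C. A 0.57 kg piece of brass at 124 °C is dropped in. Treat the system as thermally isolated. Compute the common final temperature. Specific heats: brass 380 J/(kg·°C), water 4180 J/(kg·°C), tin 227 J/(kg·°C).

T_f ≈ 48.8 °C

Conservation of energy gives ΣQ = 0:
0.57×380×(T − 124) + 0.429×4180×(T − 39.9) + 0.189×227×(T − 39.9) = 0
216.6(T − 124) + 1793.2(T − 39.9) + 42.9(T − 39.9) = 0
2052.7 T = 100120
T ≈ 48.77 °C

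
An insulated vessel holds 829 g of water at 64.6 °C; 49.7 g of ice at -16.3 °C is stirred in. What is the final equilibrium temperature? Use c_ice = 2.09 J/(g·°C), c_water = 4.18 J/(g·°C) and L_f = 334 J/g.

Conservation of energy gives ΣQ = 0:
warm ice to 0 °C: 49.7×2.09×(0 − (-16.3)) = 1693.1; melt ice: 49.7×334 = 16600; warm the meltwater: 207.75 T; water: 3465.2(T − 64.6)
3673 T = 223853 − 18293 = 205560
T ≈ 55.97 °C — above 0 °C, consistent with complete melting.

T_f ≈ 56.0 °C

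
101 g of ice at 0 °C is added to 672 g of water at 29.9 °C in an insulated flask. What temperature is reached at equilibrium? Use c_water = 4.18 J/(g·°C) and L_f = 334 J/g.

Heat gained plus heat lost sum to zero:
fusion: m_ice L_f = 101·334 = 33734; meltwater 0→T: 101·4.18·T = 422.18 T; water cools: 672·4.18·(T − 29.9) = 2809(T − 29.9)
3231.1 T = 83988 − 33734 = 50254
T ≈ 15.55 °C (positive, so assuming full melt was valid).

T_f ≈ 15.6 °C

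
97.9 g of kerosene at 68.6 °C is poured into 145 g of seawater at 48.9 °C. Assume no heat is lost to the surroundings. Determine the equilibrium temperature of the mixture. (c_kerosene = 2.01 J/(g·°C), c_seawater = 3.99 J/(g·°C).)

T_f ≈ 53.9 °C

|Q_kerosene| = |Q_seawater|:
97.9*2.01*(68.6 − T) = 145*3.99*(T − 48.9)
196.78(68.6 − T) = 578.55(T − 48.9)
775.33 T = 41790  ⇒  T ≈ 53.90 °C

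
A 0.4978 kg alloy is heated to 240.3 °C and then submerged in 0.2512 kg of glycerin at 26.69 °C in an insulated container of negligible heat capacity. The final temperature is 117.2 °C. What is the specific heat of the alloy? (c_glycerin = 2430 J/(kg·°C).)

c ≈ 902 J/(kg·°C)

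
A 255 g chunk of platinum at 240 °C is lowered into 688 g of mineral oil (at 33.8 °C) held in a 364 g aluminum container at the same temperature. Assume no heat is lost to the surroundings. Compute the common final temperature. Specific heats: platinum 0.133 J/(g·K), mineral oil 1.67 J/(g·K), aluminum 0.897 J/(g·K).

With ΣQ=0 the equilibrium temperature is the m·c-weighted mean:
T_f = (33.91*240 + 1149*33.8 + 326.51*33.8) / (33.91 + 1149 + 326.51)
    = 58010 / 1509.4 ≈ 38.43 °C

T_f ≈ 38.4 °C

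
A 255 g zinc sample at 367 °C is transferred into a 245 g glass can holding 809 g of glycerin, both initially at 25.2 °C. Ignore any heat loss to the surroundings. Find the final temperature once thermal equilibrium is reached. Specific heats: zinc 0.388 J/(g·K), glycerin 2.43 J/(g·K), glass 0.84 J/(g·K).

Net heat exchanged in the isolated system is zero:
255·0.388·(T − 367) + 809·2.43·(T − 25.2) + 245·0.84·(T − 25.2) = 0
2270.6 T = 91037
T = 91037/2270.6 ≈ 40.09 °C

T_f ≈ 40.1 °C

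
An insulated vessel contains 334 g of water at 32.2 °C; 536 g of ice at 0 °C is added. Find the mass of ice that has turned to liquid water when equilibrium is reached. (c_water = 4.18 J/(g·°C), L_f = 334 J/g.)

Heat available from the water dropping to 0 °C: 334×4.18×32.2 = 44955 J.
To melt every bit of ice: 536×334 = 179024 J.
Since 44955 < 179024 J, not all the ice melts; equilibrium is at 0 °C.
m_melt = 44955 / L_f = 134.6 g.

m_melted ≈ 135 g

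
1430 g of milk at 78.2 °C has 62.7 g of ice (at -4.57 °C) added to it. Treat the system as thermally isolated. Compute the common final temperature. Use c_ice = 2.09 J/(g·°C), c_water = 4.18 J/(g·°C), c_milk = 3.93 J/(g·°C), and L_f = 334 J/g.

T_f ≈ 71.1 °C

Net heat exchanged in the isolated system is zero:
ice -4.57→0 °C: 62.7×2.09×4.57 = 598.87; latent heat to melt: 62.7×334 = 20942; warm the meltwater: 262.09 T; milk: 5619.9(T − 78.2)
5882 T = 439476 − 21541 = 417936
T ≈ 71.05 °C — above 0 °C, consistent with complete melting.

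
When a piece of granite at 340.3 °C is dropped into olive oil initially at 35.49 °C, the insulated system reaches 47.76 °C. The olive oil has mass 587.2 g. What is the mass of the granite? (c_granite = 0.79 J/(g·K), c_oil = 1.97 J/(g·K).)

m ≈ 61.4 g

Heat lost by the granite = heat gained by the oil:
m×0.79×(340.3 − 47.76) = 587.2×1.97×(47.76 − 35.49)
231.11 m = 14194  ⇒  m ≈ 61.42 g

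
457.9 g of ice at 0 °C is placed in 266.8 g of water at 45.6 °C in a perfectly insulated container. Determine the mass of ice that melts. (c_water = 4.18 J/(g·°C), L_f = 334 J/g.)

m_melted ≈ 152 g

Water can give up m c ΔT = 266.8·4.18·45.6 = 50854 J before reaching 0 °C.
Melting all 457.9 g of ice would need 457.9·334 = 152939 J.
50854 J < 152939 J, so only part of the ice melts and the system sits at 0 °C.
m_melted·334 = 50854  ⇒  m_melted ≈ 152.3 g.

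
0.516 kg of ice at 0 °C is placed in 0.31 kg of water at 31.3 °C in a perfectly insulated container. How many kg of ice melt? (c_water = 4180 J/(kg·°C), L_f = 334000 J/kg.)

m_melted ≈ 0.121 kg

Cooling the water to 0 °C releases 0.31·4180·31.3 = 40559 J.
Fully melting the ice requires m_ice L_f = 0.516·334000 = 172344 J.
40559 J < 172344 J, so only part of the ice melts and the system sits at 0 °C.
m_melted·334000 = 40559  ⇒  m_melted ≈ 0.1214 kg.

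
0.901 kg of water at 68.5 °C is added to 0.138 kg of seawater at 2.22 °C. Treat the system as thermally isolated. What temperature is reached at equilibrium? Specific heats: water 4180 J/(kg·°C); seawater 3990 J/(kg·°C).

With ΣQ=0 the equilibrium temperature is the m·c-weighted mean:
T_f = (3766.2·68.5 + 550.62·2.22) / (3766.2 + 550.62)
    = 259206 / 4316.8 ≈ 60.05 °C

T_f ≈ 60.0 °C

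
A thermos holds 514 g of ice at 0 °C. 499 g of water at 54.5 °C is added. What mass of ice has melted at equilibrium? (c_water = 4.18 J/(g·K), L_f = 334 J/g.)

m_melted ≈ 340 g

Heat available from the water dropping to 0 °C: 499·4.18·54.5 = 113677 J.
To melt every bit of ice: 514·334 = 171676 J.
Since 113677 < 171676 J, not all the ice melts; equilibrium is at 0 °C.
Mass melted = 113677/334 ≈ 340.4 g.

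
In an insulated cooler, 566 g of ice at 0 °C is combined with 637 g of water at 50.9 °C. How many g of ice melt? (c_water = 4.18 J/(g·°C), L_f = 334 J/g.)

m_melted ≈ 406 g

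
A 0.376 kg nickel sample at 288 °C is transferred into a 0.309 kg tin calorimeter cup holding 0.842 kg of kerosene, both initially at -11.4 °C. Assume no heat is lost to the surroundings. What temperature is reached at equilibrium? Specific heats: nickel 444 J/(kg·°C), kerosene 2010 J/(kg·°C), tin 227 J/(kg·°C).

T_f = Σ m_i c_i T_i / Σ m_i c_i:
T_f = (166.94×288 + 1692.4×(-11.4) + 70.14×(-11.4)) / (166.94 + 1692.4 + 70.14)
    = 27987 / 1929.5 ≈ 14.50 °C

T_f ≈ 14.5 °C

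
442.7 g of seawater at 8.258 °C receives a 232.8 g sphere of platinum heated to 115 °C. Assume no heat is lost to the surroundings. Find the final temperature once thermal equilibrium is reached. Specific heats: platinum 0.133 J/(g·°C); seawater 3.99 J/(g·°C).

Taking heat into each body as positive, Σ m c ΔT = 0:
232.8·0.133·(T − 115) + 442.7·3.99·(T − 8.258) = 0
30.96(T − 115) + 1766.4(T − 8.258) = 0
(30.96 + 1766.4) T = 30.96·115 + 1766.4·8.258
T ≈ 10.10 °C

T_f ≈ 10.1 °C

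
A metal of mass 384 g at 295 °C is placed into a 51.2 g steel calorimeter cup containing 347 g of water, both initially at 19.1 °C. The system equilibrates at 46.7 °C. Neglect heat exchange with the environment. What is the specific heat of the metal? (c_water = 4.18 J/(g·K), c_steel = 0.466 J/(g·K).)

c ≈ 0.427 J/(g·K)

Taking heat into each body as positive, Σ m c ΔT = 0:
384·c·(46.7 − 295) + 347·4.18·(46.7 − 19.1) + 51.2·0.466·(46.7 − 19.1) = 0
-95347 c = -40691
c = -40691/-95347 ≈ 0.4268 J/(g·K)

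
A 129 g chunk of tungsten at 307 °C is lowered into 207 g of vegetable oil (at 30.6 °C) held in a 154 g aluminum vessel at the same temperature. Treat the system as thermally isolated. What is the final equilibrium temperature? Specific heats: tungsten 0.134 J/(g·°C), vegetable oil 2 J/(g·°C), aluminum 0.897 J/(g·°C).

T_f ≈ 39.0 °C

Taking heat into each body as positive, Σ m c ΔT = 0:
129·0.134·(T − 307) + 207·2·(T − 30.6) + 154·0.897·(T − 30.6) = 0
(17.29 + 414 + 138.14) T = 17.29·307 + 414·30.6 + 138.14·30.6
T ≈ 38.99 °C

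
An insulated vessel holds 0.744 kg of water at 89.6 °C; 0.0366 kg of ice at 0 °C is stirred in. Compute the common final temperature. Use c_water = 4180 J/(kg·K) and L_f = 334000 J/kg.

T_f ≈ 81.7 °C

Energy balance with sensible and latent terms:
latent heat to melt: 0.0366×334000 = 12224
  warm the meltwater: 152.99 T
  water: 3109.9(T − 89.6)
3262.9 T = 278649 − 12224 = 266424
T ≈ 81.65 °C. Since T > 0 °C, the all-ice-melts assumption holds.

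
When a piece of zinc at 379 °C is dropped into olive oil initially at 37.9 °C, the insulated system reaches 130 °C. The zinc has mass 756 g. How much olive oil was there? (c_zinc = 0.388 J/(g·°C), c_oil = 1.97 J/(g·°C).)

m ≈ 403 g

Let T be the final temperature. ΣQ_i = 0:
756·0.388·(130 − 379) + m·1.97·(130 − 37.9) = 0
181.44 m = 73039
m = 73039/181.44 ≈ 402.6 g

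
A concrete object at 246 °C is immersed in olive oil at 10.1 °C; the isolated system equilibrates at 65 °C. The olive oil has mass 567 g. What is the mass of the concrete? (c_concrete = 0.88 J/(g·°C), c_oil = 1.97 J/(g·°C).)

m ≈ 385 g

Energy conservation, ΣQ = 0:
m×0.88×(65 − 246) + 567×1.97×(65 − 10.1) = 0
-159.28 m = -61323
m = -61323/-159.28 ≈ 385 g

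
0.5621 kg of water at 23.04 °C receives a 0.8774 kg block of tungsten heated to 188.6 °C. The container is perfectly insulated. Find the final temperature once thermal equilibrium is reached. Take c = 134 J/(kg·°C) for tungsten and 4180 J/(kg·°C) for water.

T_f ≈ 30.9 °C

Heat lost by the tungsten equals heat gained by the water:
0.8774·134·(188.6 − T) = 0.5621·4180·(T − 23.04)
117.57(188.6 − T) = 2349.6(T − 23.04)
2467.1 T = 76308  ⇒  T ≈ 30.93 °C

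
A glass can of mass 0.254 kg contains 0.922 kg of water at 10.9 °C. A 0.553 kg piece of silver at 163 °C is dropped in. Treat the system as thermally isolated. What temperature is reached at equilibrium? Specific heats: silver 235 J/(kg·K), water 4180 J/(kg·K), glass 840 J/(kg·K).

T_f = Σ m_i c_i T_i / Σ m_i c_i:
T_f = (129.96*163 + 3854*10.9 + 213.36*10.9) / (129.96 + 3854 + 213.36)
    = 65516 / 4197.3 ≈ 15.61 °C

T_f ≈ 15.6 °C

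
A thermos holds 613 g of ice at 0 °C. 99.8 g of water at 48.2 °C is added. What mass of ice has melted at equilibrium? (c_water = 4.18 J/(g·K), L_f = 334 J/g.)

m_melted ≈ 60.2 g

Water can give up m c ΔT = 99.8·4.18·48.2 = 20107 J before reaching 0 °C.
Fully melting the ice requires m_ice L_f = 613·334 = 204742 J.
20107 J < 204742 J, so only part of the ice melts and the system sits at 0 °C.
m_melted·334 = 20107  ⇒  m_melted ≈ 60.2 g.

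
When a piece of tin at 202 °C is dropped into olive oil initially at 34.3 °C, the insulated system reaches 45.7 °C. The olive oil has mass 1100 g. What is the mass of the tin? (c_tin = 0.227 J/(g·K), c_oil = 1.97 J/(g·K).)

m ≈ 696 g

|Q_tin| = |Q_oil|:
m·0.227·(202 − 45.7) = 1100·1.97·(45.7 − 34.3)
35.48 m = 24704  ⇒  m ≈ 696.3 g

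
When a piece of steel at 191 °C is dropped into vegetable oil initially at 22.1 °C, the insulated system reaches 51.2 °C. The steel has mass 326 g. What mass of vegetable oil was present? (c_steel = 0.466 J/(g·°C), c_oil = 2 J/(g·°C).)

m ≈ 365 g

Heat lost by the steel = heat gained by the oil:
326×0.466×(191 − 51.2) = m×2×(51.2 − 22.1)
58.2 m = 21238  ⇒  m ≈ 364.9 g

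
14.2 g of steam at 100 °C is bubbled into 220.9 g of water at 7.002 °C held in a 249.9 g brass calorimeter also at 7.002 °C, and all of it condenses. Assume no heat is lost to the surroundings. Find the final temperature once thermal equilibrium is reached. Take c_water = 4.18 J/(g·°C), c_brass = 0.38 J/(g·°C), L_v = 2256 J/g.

T_f ≈ 41.9 °C

Conservation of energy gives ΣQ = 0:
latent heat released on condensation: 14.2·2256 = 32035; condensed water 100 °C→T: 59.36(T − 100); original water: 923.36(T − 7.002); cup: 94.96(T − 7.002)
1077.7 T = 32035 + 5935.6 + 7130.3 = 45101
T ≈ 41.85 °C (< 100 °C, so full condensation is consistent).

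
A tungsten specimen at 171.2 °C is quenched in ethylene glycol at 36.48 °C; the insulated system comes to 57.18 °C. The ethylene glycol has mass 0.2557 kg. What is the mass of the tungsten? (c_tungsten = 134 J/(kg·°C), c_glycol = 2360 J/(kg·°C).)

|Q_tungsten| = |Q_glycol|:
m·134·(171.2 − 57.18) = 0.2557·2360·(57.18 − 36.48)
15279 m = 12491  ⇒  m ≈ 0.8176 kg

m ≈ 0.818 kg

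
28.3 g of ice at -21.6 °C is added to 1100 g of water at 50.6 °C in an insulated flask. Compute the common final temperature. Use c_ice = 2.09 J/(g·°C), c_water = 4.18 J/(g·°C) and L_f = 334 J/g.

T_f ≈ 47.1 °C

Heat gained plus heat lost sum to zero:
ice -21.6→0 °C: 28.3·2.09·21.6 = 1277.6; melt ice: 28.3·334 = 9452.2; meltwater 0→T: 28.3·4.18·T = 118.29 T; water cools: 1100·4.18·(T − 50.6) = 4598(T − 50.6)
4716.3 T = 232659 − 10730 = 221929
T ≈ 47.06 °C (positive, so assuming full melt was valid).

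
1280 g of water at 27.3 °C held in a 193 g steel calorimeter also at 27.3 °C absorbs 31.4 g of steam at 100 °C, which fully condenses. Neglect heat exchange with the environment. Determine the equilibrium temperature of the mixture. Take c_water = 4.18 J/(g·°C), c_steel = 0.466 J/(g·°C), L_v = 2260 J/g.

Setting the total heat transfer to zero:
condense steam: −31.4×2260 = −70964; condensed water 100 °C→T: 131.25(T − 100); original water: 5350.4(T − 27.3); cup: 89.94(T − 27.3)
5571.6 T = 70964 + 13125 + 148521 = 232610
T ≈ 41.75 °C (< 100 °C, so full condensation is consistent).

T_f ≈ 41.7 °C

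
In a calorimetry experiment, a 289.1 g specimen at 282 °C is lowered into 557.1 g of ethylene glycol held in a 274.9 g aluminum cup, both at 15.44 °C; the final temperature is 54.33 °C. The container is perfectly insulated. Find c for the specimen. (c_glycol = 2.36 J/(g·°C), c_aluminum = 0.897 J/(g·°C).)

c ≈ 0.923 J/(g·°C)

Heat gained plus heat lost sum to zero:
289.1·c·(54.33 − 282) + 557.1·2.36·(54.33 − 15.44) + 274.9·0.897·(54.33 − 15.44) = 0
-65819 c = -60721
c = -60721/-65819 ≈ 0.9225 J/(g·°C)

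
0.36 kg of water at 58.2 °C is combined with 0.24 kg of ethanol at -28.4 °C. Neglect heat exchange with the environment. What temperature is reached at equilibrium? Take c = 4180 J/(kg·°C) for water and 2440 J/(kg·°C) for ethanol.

Setting the total heat transfer to zero:
0.36×4180×(T − 58.2) + 0.24×2440×(T − (-28.4)) = 0
2090.4 T = 70948
T = 70948/2090.4 ≈ 33.94 °C

T_f ≈ 33.9 °C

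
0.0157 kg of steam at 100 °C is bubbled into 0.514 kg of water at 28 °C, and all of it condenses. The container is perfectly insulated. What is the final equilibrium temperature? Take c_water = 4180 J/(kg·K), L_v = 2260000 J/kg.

T_f ≈ 46.2 °C

Taking heat into each body as positive, Σ m c ΔT = 0:
latent heat released on condensation: 0.0157·2260000 = 35482; condensed water 100 °C→T: 65.63(T − 100); original water: 2148.5(T − 28)
2214.1 T = 35482 + 6562.6 + 60159 = 102203
T ≈ 46.16 °C — below 100 °C, confirming all the steam condensed.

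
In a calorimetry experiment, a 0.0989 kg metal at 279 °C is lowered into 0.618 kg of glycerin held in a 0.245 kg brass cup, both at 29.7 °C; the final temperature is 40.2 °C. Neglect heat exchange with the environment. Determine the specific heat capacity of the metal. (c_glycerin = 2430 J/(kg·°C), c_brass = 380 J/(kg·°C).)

Conservation of energy gives ΣQ = 0:
0.0989·c·(40.2 − 279) + 0.618·2430·(40.2 − 29.7) + 0.245·380·(40.2 − 29.7) = 0
-23.62 c = -16746
c = -16746/-23.62 ≈ 709 J/(kg·°C)

c ≈ 709 J/(kg·°C)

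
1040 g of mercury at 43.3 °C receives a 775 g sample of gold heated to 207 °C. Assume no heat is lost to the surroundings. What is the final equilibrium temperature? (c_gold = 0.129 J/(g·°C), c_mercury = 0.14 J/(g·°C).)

T_f ≈ 109.9 °C

Let T be the final temperature. ΣQ_i = 0:
775·0.129·(T − 207) + 1040·0.14·(T − 43.3) = 0
99.98(T − 207) + 145.6(T − 43.3) = 0
(99.98 + 145.6) T = 99.98·207 + 145.6·43.3
T ≈ 109.94 °C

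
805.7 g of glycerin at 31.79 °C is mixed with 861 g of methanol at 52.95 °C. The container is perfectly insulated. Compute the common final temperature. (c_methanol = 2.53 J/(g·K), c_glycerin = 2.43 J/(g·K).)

T_f ≈ 42.9 °C

Setting the total heat transfer to zero:
861×2.53×(T − 52.95) + 805.7×2.43×(T − 31.79) = 0
4136.2 T = 177583
T ≈ 42.93 °C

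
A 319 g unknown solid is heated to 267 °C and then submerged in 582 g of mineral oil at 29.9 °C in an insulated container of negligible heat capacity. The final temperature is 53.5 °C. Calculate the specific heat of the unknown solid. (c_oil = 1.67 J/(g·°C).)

c ≈ 0.337 J/(g·°C)

Heat lost by the unknown solid = heat gained by the oil:
319×c×(267 − 53.5) = 582×1.67×(53.5 − 29.9)
68106 c = 22938  ⇒  c ≈ 0.3368 J/(g·°C)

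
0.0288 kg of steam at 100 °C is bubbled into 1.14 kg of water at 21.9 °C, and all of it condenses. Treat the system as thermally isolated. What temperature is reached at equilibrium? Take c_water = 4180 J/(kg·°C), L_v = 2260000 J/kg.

Taking heat into each body as positive, Σ m c ΔT = 0:
latent heat released on condensation: 0.0288·2260000 = 65088; condensate cools 100→T: 0.0288·4180·(T − 100) = 120.38(T − 100); original water: 4765.2(T − 21.9)
4885.6 T = 65088 + 12038 + 104358 = 181484
T ≈ 37.15 °C, under the boiling point, so the assumption holds.

T_f ≈ 37.1 °C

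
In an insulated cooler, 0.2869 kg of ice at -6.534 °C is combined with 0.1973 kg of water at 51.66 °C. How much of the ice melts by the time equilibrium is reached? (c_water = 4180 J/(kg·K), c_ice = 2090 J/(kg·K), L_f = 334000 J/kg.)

Cooling the water to 0 °C releases 0.1973×4180×51.66 = 42605 J.
Of that, 0.2869×2090×6.534 = 3917.9 J goes to bring the ice to 0 °C, leaving 38687 J.
To melt every bit of ice: 0.2869×334000 = 95825 J.
Since 38687 < 95825 J, not all the ice melts; equilibrium is at 0 °C.
m_melted×334000 = 38687  ⇒  m_melted ≈ 0.1158 kg.

m_melted ≈ 0.116 kg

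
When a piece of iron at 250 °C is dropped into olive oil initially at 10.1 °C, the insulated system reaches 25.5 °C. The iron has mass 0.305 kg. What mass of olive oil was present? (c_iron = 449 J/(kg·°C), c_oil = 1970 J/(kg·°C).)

Heat lost by the iron = heat gained by the oil:
0.305×449×(250 − 25.5) = m×1970×(25.5 − 10.1)
30338 m = 30744  ⇒  m ≈ 1.013 kg

m ≈ 1.01 kg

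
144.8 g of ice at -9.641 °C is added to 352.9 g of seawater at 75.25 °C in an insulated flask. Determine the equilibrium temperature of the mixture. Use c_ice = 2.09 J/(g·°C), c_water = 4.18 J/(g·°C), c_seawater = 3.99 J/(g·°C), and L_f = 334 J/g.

T_f ≈ 27.2 °C

Taking heat into each body as positive, Σ m c ΔT = 0:
warm ice to 0 °C: 144.8×2.09×(0 − (-9.641)) = 2917.7
  fusion: m_ice L_f = 144.8×334 = 48363
  warm the meltwater: 605.26 T
  seawater: 1408.1(T − 75.25)
2013.3 T = 105957 − 51281 = 54676
T ≈ 27.16 °C (positive, so assuming full melt was valid).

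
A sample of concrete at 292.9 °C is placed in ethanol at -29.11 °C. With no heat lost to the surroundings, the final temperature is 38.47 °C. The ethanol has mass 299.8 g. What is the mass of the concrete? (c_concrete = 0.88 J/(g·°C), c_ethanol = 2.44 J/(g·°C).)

Heat gained plus heat lost sum to zero:
m×0.88×(38.47 − 292.9) + 299.8×2.44×(38.47 − (-29.11)) = 0
-223.9 m = -49436
m = -49436/-223.9 ≈ 220.8 g

m ≈ 221 g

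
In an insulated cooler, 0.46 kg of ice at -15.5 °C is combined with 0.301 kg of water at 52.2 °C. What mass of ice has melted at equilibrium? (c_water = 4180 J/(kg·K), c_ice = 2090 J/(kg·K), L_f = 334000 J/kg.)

m_melted ≈ 0.152 kg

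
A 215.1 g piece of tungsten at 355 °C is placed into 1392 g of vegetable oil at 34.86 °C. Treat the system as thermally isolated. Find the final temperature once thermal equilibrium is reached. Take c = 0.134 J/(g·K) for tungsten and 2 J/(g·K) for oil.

T_f ≈ 38.1 °C

Conservation of energy gives ΣQ = 0:
215.1·0.134·(T − 355) + 1392·2·(T − 34.86) = 0
2812.8 T = 107283
T = 107283/2812.8 ≈ 38.14 °C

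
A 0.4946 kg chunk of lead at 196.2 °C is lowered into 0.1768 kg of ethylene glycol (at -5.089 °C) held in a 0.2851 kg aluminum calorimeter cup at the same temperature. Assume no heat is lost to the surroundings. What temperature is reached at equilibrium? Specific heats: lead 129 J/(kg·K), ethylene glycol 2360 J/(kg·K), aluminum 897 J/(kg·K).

T_f ≈ 12.3 °C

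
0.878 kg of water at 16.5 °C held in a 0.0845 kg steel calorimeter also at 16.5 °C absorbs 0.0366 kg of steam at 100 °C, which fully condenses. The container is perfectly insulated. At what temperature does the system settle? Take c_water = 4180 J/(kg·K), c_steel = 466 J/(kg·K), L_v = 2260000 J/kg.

T_f ≈ 41.2 °C

Taking heat into each body as positive, Σ m c ΔT = 0:
steam→water at 100 °C releases m L_v = 0.0366×2260000 = 82716; condensate cools 100→T: 0.0366×4180×(T − 100) = 152.99(T − 100); original water: 3670(T − 16.5); steel cup: 0.0845×466×(T − 16.5) = 39.38(T − 16.5)
3862.4 T = 82716 + 15299 + 61205 = 159220
T ≈ 41.22 °C (< 100 °C, so full condensation is consistent).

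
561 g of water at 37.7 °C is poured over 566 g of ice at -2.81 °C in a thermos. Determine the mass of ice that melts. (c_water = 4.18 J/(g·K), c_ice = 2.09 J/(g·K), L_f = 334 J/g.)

Water can give up m c ΔT = 561·4.18·37.7 = 88406 J before reaching 0 °C.
Warming the ice to 0 °C takes 566·2.09·2.81 = 3324.1 J, leaving 85082 J for melting.
Fully melting the ice requires m_ice L_f = 566·334 = 189044 J.
85082 J < 189044 J, so only part of the ice melts and the system sits at 0 °C.
m_melt = 85082 / L_f = 254.7 g.

m_melted ≈ 255 g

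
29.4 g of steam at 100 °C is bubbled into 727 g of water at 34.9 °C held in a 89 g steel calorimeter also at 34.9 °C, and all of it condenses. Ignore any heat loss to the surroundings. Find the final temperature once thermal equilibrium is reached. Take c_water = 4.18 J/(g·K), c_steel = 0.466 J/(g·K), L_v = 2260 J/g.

T_f ≈ 58.1 °C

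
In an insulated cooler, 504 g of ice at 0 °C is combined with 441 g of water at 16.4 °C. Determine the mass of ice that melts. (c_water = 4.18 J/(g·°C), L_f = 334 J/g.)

m_melted ≈ 90.5 g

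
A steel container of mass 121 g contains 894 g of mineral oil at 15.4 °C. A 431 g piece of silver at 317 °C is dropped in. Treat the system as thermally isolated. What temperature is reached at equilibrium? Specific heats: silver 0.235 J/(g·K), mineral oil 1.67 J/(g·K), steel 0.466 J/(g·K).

Taking heat into each body as positive, Σ m c ΔT = 0:
431×0.235×(T − 317) + 894×1.67×(T − 15.4) + 121×0.466×(T − 15.4) = 0
1650.7 T = 55968
T ≈ 33.91 °C

T_f ≈ 33.9 °C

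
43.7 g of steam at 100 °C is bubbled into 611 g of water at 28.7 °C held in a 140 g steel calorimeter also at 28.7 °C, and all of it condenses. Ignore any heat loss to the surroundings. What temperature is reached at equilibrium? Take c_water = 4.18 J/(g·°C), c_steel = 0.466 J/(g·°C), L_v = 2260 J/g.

T_f ≈ 68.6 °C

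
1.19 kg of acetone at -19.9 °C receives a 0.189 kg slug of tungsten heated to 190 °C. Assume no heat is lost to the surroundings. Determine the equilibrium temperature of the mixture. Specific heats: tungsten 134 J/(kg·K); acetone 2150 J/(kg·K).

T_f ≈ -17.8 °C

T_f = Σ m_i c_i T_i / Σ m_i c_i:
T_f = (25.33×190 + 2558.5×(-19.9)) / (25.33 + 2558.5)
    = -46102 / 2583.8 ≈ -17.84 °C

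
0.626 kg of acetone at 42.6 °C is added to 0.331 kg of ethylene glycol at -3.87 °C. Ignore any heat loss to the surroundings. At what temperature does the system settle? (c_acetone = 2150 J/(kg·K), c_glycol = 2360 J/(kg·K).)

Taking heat into each body as positive, Σ m c ΔT = 0:
0.626*2150*(T − 42.6) + 0.331*2360*(T − (-3.87)) = 0
2127.1 T = 54312
T = 54312 / 2127.1 = 25.5 °C

T_f ≈ 25.5 °C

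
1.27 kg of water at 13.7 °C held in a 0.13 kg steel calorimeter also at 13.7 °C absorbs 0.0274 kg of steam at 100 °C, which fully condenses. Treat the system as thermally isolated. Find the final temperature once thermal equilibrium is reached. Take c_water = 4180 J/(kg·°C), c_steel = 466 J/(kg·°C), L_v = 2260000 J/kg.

T_f ≈ 26.8 °C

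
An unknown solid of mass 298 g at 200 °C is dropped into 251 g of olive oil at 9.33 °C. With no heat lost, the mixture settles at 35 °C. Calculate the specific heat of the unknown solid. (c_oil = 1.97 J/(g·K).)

c ≈ 0.258 J/(g·K)

m_s c (T_s − T_f) = m_oil c_oil (T_f − T_0):
298·c·(200 − 35) = 251·1.97·(35 − 9.33)
49170 c = 12693  ⇒  c ≈ 0.2581 J/(g·K)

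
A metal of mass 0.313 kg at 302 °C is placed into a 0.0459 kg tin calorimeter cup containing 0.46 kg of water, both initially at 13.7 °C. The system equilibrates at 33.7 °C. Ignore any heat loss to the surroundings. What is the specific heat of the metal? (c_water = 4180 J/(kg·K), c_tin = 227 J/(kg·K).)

c ≈ 460 J/(kg·K)

Energy conservation, ΣQ = 0:
0.313·c·(33.7 − 302) + 0.46·4180·(33.7 − 13.7) + 0.0459·227·(33.7 − 13.7) = 0
-83.98 c = -38664
c = -38664/-83.98 ≈ 460.4 J/(kg·K)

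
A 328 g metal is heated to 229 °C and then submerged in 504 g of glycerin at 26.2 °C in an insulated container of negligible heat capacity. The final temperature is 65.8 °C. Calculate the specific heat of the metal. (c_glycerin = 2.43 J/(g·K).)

c ≈ 0.906 J/(g·K)

Heat lost by the metal = heat gained by the glycerin:
328·c·(229 − 65.8) = 504·2.43·(65.8 − 26.2)
53530 c = 48499  ⇒  c ≈ 0.906 J/(g·K)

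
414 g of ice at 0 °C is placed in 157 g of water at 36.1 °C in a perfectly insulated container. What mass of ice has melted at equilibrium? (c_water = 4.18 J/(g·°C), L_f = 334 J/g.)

m_melted ≈ 70.9 g

Cooling the water to 0 °C releases 157×4.18×36.1 = 23691 J.
Fully melting the ice requires m_ice L_f = 414×334 = 138276 J.
Since 23691 < 138276 J, not all the ice melts; equilibrium is at 0 °C.
Mass melted = 23691/334 ≈ 70.93 g.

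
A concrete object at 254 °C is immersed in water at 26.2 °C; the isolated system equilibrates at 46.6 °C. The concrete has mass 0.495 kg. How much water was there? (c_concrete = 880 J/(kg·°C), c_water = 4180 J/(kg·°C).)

|Q_concrete| = |Q_water|:
0.495·880·(254 − 46.6) = m·4180·(46.6 − 26.2)
85272 m = 90343  ⇒  m ≈ 1.059 kg

m ≈ 1.06 kg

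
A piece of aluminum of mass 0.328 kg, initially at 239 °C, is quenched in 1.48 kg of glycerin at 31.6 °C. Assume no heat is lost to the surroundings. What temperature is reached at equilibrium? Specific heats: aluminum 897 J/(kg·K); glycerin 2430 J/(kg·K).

T_f ≈ 47.3 °C

T_f = Σ m_i c_i T_i / Σ m_i c_i:
T_f = (294.22·239 + 3596.4·31.6) / (294.22 + 3596.4)
    = 183964 / 3890.6 ≈ 47.28 °C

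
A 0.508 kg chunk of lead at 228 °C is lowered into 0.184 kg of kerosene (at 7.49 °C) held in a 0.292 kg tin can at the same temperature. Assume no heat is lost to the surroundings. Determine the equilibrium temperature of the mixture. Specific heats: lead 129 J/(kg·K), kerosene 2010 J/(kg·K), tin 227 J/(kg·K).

T_f ≈ 36.3 °C

Net heat exchanged in the isolated system is zero:
0.508·129·(T − 228) + 0.184·2010·(T − 7.49) + 0.292·227·(T − 7.49) = 0
65.53(T − 228) + 369.84(T − 7.49) + 66.28(T − 7.49) = 0
501.66 T = 18208
T ≈ 36.30 °C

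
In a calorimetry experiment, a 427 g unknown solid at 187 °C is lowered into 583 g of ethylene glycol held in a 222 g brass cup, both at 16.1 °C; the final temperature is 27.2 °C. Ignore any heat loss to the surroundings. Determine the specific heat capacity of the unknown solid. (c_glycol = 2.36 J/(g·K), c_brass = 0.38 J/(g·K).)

c ≈ 0.238 J/(g·K)

Energy conservation, ΣQ = 0:
427·c·(27.2 − 187) + 583·2.36·(27.2 − 16.1) + 222·0.38·(27.2 − 16.1) = 0
-68235 c = -16209
c = -16209/-68235 ≈ 0.2375 J/(g·K)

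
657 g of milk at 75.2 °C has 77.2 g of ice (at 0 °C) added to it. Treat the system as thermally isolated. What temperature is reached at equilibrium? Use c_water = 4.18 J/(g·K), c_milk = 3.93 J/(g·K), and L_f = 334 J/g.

Net heat exchanged in the isolated system is zero:
latent heat to melt: 77.2×334 = 25785
  warm the meltwater: 322.7 T
  milk: 2582(T − 75.2)
2904.7 T = 194167 − 25785 = 168382
T ≈ 57.97 °C. Since T > 0 °C, the all-ice-melts assumption holds.

T_f ≈ 58.0 °C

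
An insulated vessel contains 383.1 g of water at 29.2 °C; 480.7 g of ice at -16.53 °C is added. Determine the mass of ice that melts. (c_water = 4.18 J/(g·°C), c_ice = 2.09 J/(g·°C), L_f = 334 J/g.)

m_melted ≈ 90.3 g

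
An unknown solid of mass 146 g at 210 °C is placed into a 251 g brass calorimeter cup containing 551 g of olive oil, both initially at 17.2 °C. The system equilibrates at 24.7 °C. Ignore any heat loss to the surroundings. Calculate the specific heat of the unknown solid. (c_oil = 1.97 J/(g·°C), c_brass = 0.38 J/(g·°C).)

c ≈ 0.327 J/(g·°C)

Setting the total heat transfer to zero:
146·c·(24.7 − 210) + 551·1.97·(24.7 − 17.2) + 251·0.38·(24.7 − 17.2) = 0
-27054 c = -8856.4
c = -8856.4/-27054 ≈ 0.3274 J/(g·°C)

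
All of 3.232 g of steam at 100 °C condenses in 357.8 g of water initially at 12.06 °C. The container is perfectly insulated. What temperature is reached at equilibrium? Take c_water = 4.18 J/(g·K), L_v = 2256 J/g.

Taking heat into each body as positive, Σ m c ΔT = 0:
condense steam: −3.232×2256 = −7291.4
  condensed water 100 °C→T: 13.51(T − 100)
  original water: 1495.6(T − 12.06)
1509.1 T = 7291.4 + 1351 + 18037 = 26679
T ≈ 17.68 °C (< 100 °C, so full condensation is consistent).

T_f ≈ 17.7 °C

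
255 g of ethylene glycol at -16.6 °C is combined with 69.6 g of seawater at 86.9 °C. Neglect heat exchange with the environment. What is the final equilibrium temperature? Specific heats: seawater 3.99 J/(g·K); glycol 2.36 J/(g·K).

T_f ≈ 16.1 °C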